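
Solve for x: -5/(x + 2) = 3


Multiply both sides by (x + 2): -5 = 3(x + 2)
Distribute: -5 = 3x + 6
3x = -5 - 6 = -11
x = -11/3

x = -11/3


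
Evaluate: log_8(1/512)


We need the exponent such that 8^? = 1/512
8^(-3) = 1/8^3 = 1/512
Therefore log_8(1/512) = -3

-3


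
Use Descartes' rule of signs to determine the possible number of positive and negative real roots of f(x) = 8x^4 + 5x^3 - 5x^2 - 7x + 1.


Descartes' rule of signs:

For positive roots, count sign changes in f(x) = 8x^4 + 5x^3 - 5x^2 - 7x + 1:
Signs of coefficients: +, +, -, -, +
Number of sign changes: 2
Possible positive real roots: 2, 0

For negative roots, examine f(-x) = 8x^4 - 5x^3 - 5x^2 + 7x + 1:
Signs of coefficients: +, -, -, +, +
Number of sign changes: 2
Possible negative real roots: 2, 0

Positive roots: 2 or 0; Negative roots: 2 or 0


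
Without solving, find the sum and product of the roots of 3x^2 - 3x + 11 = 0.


By Vieta's formulas for ax^2 + bx + c = 0:
  Sum of roots = -b/a
  Product of roots = c/a

Here a = 3, b = -3, c = 11
Sum = -(-3)/3 = 1
Product = 11/3 = 11/3

Sum = 1, Product = 11/3


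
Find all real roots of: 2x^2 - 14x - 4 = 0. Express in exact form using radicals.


Using the quadratic formula: x = (-b ± sqrt(b^2 - 4ac)) / (2a)
Here a = 2, b = -14, c = -4
Discriminant = b^2 - 4ac = (-14)^2 - 4(2)(-4) = 196 + 32 = 228
Since discriminant = 228 > 0, there are two real roots.
x = (14 ± 2*sqrt(57)) / 4
Simplifying: x = (7 ± sqrt(57)) / 2
Numerically: x ≈ 7.2749 or x ≈ -0.2749

x = (7 + sqrt(57)) / 2 or x = (7 - sqrt(57)) / 2


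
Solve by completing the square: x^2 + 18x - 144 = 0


Start: x^2 + 18x - 144 = 0
Move constant: x^2 + 18x = 144
Half of 18 is 9, squared is 81
Add 81 to both sides: x^2 + 18x + 81 = 225
(x + 9)^2 = 225
x + 9 = ±15
x = -9 + 15 = 6 or x = -9 - 15 = -24

x = -24, x = 6


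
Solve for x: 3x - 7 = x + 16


Starting with: 3x - 7 = x + 16
Move all x terms to left: (3 - 1)x = 16 + 7
Simplify: 2x = 23
Divide both sides by 2: x = 23/2

x = 23/2


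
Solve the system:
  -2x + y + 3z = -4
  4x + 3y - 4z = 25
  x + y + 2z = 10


Using Cramer's rule. Expand each determinant along the first row.
D  = (-2)*[3*2 - (-4)*1] - 1*[4*2 - (-4)*1] + 3*[4*1 - 3*1]
  = (-2)*(10) - 1*(12) + 3*(1) = -29
Dx = (-4)*[3*2 - (-4)*1] - 1*[25*2 - (-4)*10] + 3*[25*1 - 3*10]
  = (-4)*(10) - 1*(90) + 3*(-5) = -145
Dy = (-2)*[25*2 - (-4)*10] - (-4)*[4*2 - (-4)*1] + 3*[4*10 - 25*1]
  = (-2)*(90) - (-4)*(12) + 3*(15) = -87
Dz = (-2)*[3*10 - 25*1] - 1*[4*10 - 25*1] + (-4)*[4*1 - 3*1]
  = (-2)*(5) - 1*(15) + (-4)*(1) = -29
x = Dx/D = -145/-29 = 5, y = Dy/D = -87/-29 = 3, z = Dz/D = -29/-29 = 1
Check eq1: (-2)(5) + (1)(3) + (3)(1) = -4 = -4 ✓
Check eq2: (4)(5) + (3)(3) + (-4)(1) = 25 = 25 ✓
Check eq3: (1)(5) + (1)(3) + (2)(1) = 10 = 10 ✓

x = 5, y = 3, z = 1


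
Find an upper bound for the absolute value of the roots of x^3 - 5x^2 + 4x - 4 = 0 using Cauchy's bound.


Cauchy's bound: all roots r satisfy |r| <= 1 + max(|a_i/a_n|) for i = 0,...,n-1
where a_n is the leading coefficient.

Coefficients: [1, -5, 4, -4]
Leading coefficient a_n = 1
Ratios |a_i/a_n|: 5, 4, 4
Maximum ratio: 5
Cauchy's bound: |r| <= 1 + 5 = 6

Upper bound = 6


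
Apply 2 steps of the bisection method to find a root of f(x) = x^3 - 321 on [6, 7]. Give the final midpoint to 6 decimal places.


f(x) = x^3 - 321
f(6) = -105 < 0
f(7) = 22 > 0

Step 1: midpoint = (6.000000 + 7.000000)/2 = 6.500000
  f(6.500000) = -46.375000
  f(mid) < 0, so root is in [6.500000, 7.000000]

Step 2: midpoint = (6.500000 + 7.000000)/2 = 6.750000
  f(6.750000) = -13.453125
  f(mid) < 0, so root is in [6.750000, 7.000000]

midpoint = 6.750000


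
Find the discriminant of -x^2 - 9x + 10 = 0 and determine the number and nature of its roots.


For ax^2 + bx + c = 0, discriminant D = b^2 - 4ac
Here a = -1, b = -9, c = 10
D = (-9)^2 - 4(-1)(10) = 81 + 40 = 121

D = 121 > 0 and is a perfect square (sqrt = 11)
The equation has 2 distinct real rational roots.

Discriminant = 121, 2 distinct real rational roots


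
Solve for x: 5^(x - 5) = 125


Express both sides with the same base.
125 = 5^3
Since the bases match, equate exponents: x - 5 = 3
So x = 3 - (-5) = 8

x = 8


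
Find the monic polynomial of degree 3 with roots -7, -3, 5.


A monic polynomial with roots -7, -3, 5 is:
p(x) = (x + 7)(x + 3)(x - 5)
After multiplying by (x + 7): x + 7
After multiplying by (x + 3): x^2 + 10x + 21
After multiplying by (x - 5): x^3 + 5x^2 - 29x - 105

x^3 + 5x^2 - 29x - 105


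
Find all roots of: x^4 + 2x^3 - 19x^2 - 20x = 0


The constant term is 0, so x = 0 is a root. Factor out x:
  x^3 + 2x^2 - 19x - 20 = 0
Let p(x) = x^3 + 2x^2 - 19x - 20. By the rational root theorem (leading coefficient 1), any rational root is an integer divisor of 20: try ±1, ±2, ... in turn.
Test x = 1: value = -36 ≠ 0.
Test x = -1: value = 0 ✓, so (x + 1) is a factor.
Synthetic division by (x + 1): bring down 1; 1(-1) + 2 = 1; 1(-1) - 19 = -20; (-20)(-1) - 20 = 0 → quotient x^2 + x - 20, remainder 0.
Solve the quadratic x^2 + x - 20 = 0: discriminant = 1^2 - 4(1)(-20) = 1 + 80 = 81.
sqrt(81) = 9, so x = (-1 ± 9)/2: x = 4 or x = -5.
Collecting all roots found:

x = -5, x = -1, x = 0, x = 4


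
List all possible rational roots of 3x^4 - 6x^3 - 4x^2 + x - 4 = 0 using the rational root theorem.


Rational root theorem: possible roots are ±p/q where:
  p divides the constant term (-4): p ∈ {1, 2, 4}
  q divides the leading coefficient (3): q ∈ {1, 3}

All possible rational roots: -4, -2, -4/3, -1, -2/3, -1/3, 1/3, 2/3, 1, 4/3, 2, 4

-4, -2, -4/3, -1, -2/3, -1/3, 1/3, 2/3, 1, 4/3, 2, 4


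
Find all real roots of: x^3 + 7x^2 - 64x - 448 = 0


Let p(x) = x^3 + 7x^2 - 64x - 448. By the rational root theorem (leading coefficient 1), any rational root is an integer divisor of 448: try ±1, ±2, ... in turn.
Test x = 1: value = -504 ≠ 0.
Test x = -1: value = -378 ≠ 0.
Test x = 2: value = -540 ≠ 0.
Test x = -2: value = -300 ≠ 0.
Test x = 4: value = -528 ≠ 0.
Test x = -4: value = -144 ≠ 0.
Test x = 7: value = -210 ≠ 0.
Test x = -7: value = 0 ✓, so (x + 7) is a factor.
Synthetic division by (x + 7): bring down 1; 1(-7) + 7 = 0; 0(-7) - 64 = -64; (-64)(-7) - 448 = 0 → quotient x^2 - 64, remainder 0.
Solve the quadratic x^2 - 64 = 0: discriminant = 0^2 - 4(1)(-64) = 0 + 256 = 256.
sqrt(256) = 16, so x = (0 ± 16)/2: x = 8 or x = -8.

x = -8, x = -7, x = 8


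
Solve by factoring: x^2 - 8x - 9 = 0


We need two numbers that multiply to -9 and add to -8.
Those numbers are -9 and 1 (since (-9) * 1 = -9 and (-9) + 1 = -8).
So x^2 - 8x - 9 = (x - 9)(x + 1) = 0
Setting each factor to zero: x = 9 or x = -1

x = -1, x = 9


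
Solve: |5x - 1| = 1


An absolute value equation |expr| = 1 gives two cases:
Case 1: 5x - 1 = 1
  5x = 2, so x = 2/5
Case 2: 5x - 1 = -1
  5x = 0, so x = 0

x = 0, x = 2/5


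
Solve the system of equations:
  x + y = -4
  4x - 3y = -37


Using Cramer's rule:
Determinant D = (1)(-3) - (4)(1) = -3 - 4 = -7
Dx = (-4)(-3) - (-37)(1) = 12 + 37 = 49
Dy = (1)(-37) - (4)(-4) = -37 + 16 = -21
x = Dx/D = 49/-7 = -7
y = Dy/D = -21/-7 = 3

x = -7, y = 3


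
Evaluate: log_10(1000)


We need the exponent such that 10^? = 1000
10^3 = 1000
Therefore log_10(1000) = 3

3


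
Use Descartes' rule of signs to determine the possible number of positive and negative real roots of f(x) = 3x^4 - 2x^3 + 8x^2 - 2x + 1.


Descartes' rule of signs:

For positive roots, count sign changes in f(x) = 3x^4 - 2x^3 + 8x^2 - 2x + 1:
Signs of coefficients: +, -, +, -, +
Number of sign changes: 4
Possible positive real roots: 4, 2, 0

For negative roots, examine f(-x) = 3x^4 + 2x^3 + 8x^2 + 2x + 1:
Signs of coefficients: +, +, +, +, +
Number of sign changes: 0
Possible negative real roots: 0

Positive roots: 4 or 2 or 0; Negative roots: 0


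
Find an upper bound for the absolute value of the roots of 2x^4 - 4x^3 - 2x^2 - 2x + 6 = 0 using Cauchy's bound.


Cauchy's bound: all roots r satisfy |r| <= 1 + max(|a_i/a_n|) for i = 0,...,n-1
where a_n is the leading coefficient.

Coefficients: [2, -4, -2, -2, 6]
Leading coefficient a_n = 2
Ratios |a_i/a_n|: 2, 1, 1, 3
Maximum ratio: 3
Cauchy's bound: |r| <= 1 + 3 = 4

Upper bound = 4


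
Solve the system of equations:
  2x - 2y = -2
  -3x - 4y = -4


Using Cramer's rule:
Determinant D = (2)(-4) - (-3)(-2) = -8 - 6 = -14
Dx = (-2)(-4) - (-4)(-2) = 8 - 8 = 0
Dy = (2)(-4) - (-3)(-2) = -8 - 6 = -14
x = Dx/D = 0/-14 = 0
y = Dy/D = -14/-14 = 1

x = 0, y = 1


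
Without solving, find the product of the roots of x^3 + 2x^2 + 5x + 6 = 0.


By Vieta's formulas for x^3 + bx^2 + cx + d = 0:
  r1 + r2 + r3 = -b/a = -2
  r1*r2 + r1*r3 + r2*r3 = c/a = 5
  r1*r2*r3 = -d/a = -6


Product = -6


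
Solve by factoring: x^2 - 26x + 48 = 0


We need two numbers that multiply to 48 and add to -26.
Those numbers are -2 and -24 (since (-2) * (-24) = 48 and (-2) + (-24) = -26).
So x^2 - 26x + 48 = (x - 2)(x - 24) = 0
Setting each factor to zero: x = 2 or x = 24

x = 2, x = 24


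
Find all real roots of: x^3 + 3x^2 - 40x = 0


The constant term is 0, so x = 0 is a root. Factor out x:
  x(x^2 + 3x - 40) = 0
Solve the quadratic x^2 + 3x - 40 = 0: discriminant = 3^2 - 4(1)(-40) = 9 + 160 = 169.
sqrt(169) = 13, so x = (-3 ± 13)/2: x = 5 or x = -8.

x = -8, x = 0, x = 5


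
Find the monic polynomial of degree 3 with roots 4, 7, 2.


A monic polynomial with roots 4, 7, 2 is:
p(x) = (x - 4)(x - 7)(x - 2)
After multiplying by (x - 4): x - 4
After multiplying by (x - 7): x^2 - 11x + 28
After multiplying by (x - 2): x^3 - 13x^2 + 50x - 56

x^3 - 13x^2 + 50x - 56


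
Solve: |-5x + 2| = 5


An absolute value equation |expr| = 5 gives two cases:
Case 1: -5x + 2 = 5
  -5x = 3, so x = -3/5
Case 2: -5x + 2 = -5
  -5x = -7, so x = 7/5

x = -3/5, x = 7/5


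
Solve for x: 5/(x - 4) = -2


Multiply both sides by (x - 4): 5 = -2(x - 4)
Distribute: 5 = -2x + 8
-2x = 5 - 8 = -3
x = 3/2

x = 3/2


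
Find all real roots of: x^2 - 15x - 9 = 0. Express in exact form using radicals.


Using the quadratic formula: x = (-b ± sqrt(b^2 - 4ac)) / (2a)
Here a = 1, b = -15, c = -9
Discriminant = b^2 - 4ac = (-15)^2 - 4(1)(-9) = 225 + 36 = 261
Since discriminant = 261 > 0, there are two real roots.
x = (15 ± 3*sqrt(29)) / 2
Numerically: x ≈ 15.5777 or x ≈ -0.5777

x = (15 + 3*sqrt(29)) / 2 or x = (15 - 3*sqrt(29)) / 2


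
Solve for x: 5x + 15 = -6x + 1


Starting with: 5x + 15 = -6x + 1
Move all x terms to left: (5 + 6)x = 1 - 15
Simplify: 11x = -14
Divide both sides by 11: x = -14/11

x = -14/11


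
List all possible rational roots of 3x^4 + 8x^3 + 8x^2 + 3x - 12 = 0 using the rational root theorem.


Rational root theorem: possible roots are ±p/q where:
  p divides the constant term (-12): p ∈ {1, 2, 3, 4, 6, 12}
  q divides the leading coefficient (3): q ∈ {1, 3}

All possible rational roots: -12, -6, -4, -3, -2, -4/3, -1, -2/3, -1/3, 1/3, 2/3, 1, 4/3, 2, 3, 4, 6, 12

-12, -6, -4, -3, -2, -4/3, -1, -2/3, -1/3, 1/3, 2/3, 1, 4/3, 2, 3, 4, 6, 12


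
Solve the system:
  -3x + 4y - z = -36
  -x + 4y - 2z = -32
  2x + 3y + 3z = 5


Using Cramer's rule. Expand each determinant along the first row.
D  = (-3)*[4*3 - (-2)*3] - 4*[(-1)*3 - (-2)*2] + (-1)*[(-1)*3 - 4*2]
  = (-3)*(18) - 4*(1) + (-1)*(-11) = -47
Dx = (-36)*[4*3 - (-2)*3] - 4*[(-32)*3 - (-2)*5] + (-1)*[(-32)*3 - 4*5]
  = (-36)*(18) - 4*(-86) + (-1)*(-116) = -188
Dy = (-3)*[(-32)*3 - (-2)*5] - (-36)*[(-1)*3 - (-2)*2] + (-1)*[(-1)*5 - (-32)*2]
  = (-3)*(-86) - (-36)*(1) + (-1)*(59) = 235
Dz = (-3)*[4*5 - (-32)*3] - 4*[(-1)*5 - (-32)*2] + (-36)*[(-1)*3 - 4*2]
  = (-3)*(116) - 4*(59) + (-36)*(-11) = -188
x = Dx/D = -188/-47 = 4, y = Dy/D = 235/-47 = -5, z = Dz/D = -188/-47 = 4
Check eq1: (-3)(4) + (4)(-5) + (-1)(4) = -36 = -36 ✓
Check eq2: (-1)(4) + (4)(-5) + (-2)(4) = -32 = -32 ✓
Check eq3: (2)(4) + (3)(-5) + (3)(4) = 5 = 5 ✓

x = 4, y = -5, z = 4


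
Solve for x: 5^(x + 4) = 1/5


Express both sides with the same base.
1/5 = 5^(-1)
Since the bases match, equate exponents: x + 4 = -1
So x = -1 - (4) = -5

x = -5


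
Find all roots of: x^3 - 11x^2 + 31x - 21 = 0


Let p(x) = x^3 - 11x^2 + 31x - 21. By the rational root theorem (leading coefficient 1), any rational root is an integer divisor of 21: try ±1, ±2, ... in turn.
Test x = 1: value = 0 ✓, so (x - 1) is a factor.
Synthetic division by (x - 1): bring down 1; 1(1) - 11 = -10; (-10)(1) + 31 = 21; 21(1) - 21 = 0 → quotient x^2 - 10x + 21, remainder 0.
Solve the quadratic x^2 - 10x + 21 = 0: discriminant = (-10)^2 - 4(1)(21) = 100 - 84 = 16.
sqrt(16) = 4, so x = (10 ± 4)/2: x = 7 or x = 3.
Collecting all roots found:

x = 1, x = 3, x = 7


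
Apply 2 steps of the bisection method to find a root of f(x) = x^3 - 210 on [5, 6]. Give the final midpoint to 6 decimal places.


f(x) = x^3 - 210
f(5) = -85 < 0
f(6) = 6 > 0

Step 1: midpoint = (5.000000 + 6.000000)/2 = 5.500000
  f(5.500000) = -43.625000
  f(mid) < 0, so root is in [5.500000, 6.000000]

Step 2: midpoint = (5.500000 + 6.000000)/2 = 5.750000
  f(5.750000) = -19.890625
  f(mid) < 0, so root is in [5.750000, 6.000000]

midpoint = 5.750000


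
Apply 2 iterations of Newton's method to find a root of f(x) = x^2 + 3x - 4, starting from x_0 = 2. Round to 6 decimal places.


Newton's method: x_(n+1) = x_n - f(x_n)/f'(x_n)
f(x) = x^2 + 3x - 4
f'(x) = 2x + 3

Iteration 1:
  f(2.000000) = 6.000000
  f'(2.000000) = 7.000000
  x_1 = 2.000000 - (6.000000)/(7.000000) = 1.142857

Iteration 2:
  f(1.142857) = 0.734694
  f'(1.142857) = 5.285714
  x_2 = 1.142857 - (0.734694)/(5.285714) = 1.003861

x_2 = 1.003861


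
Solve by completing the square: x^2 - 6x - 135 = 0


Start: x^2 - 6x - 135 = 0
Move constant: x^2 - 6x = 135
Half of -6 is -3, squared is 9
Add 9 to both sides: x^2 - 6x + 9 = 144
(x - 3)^2 = 144
x - 3 = ±12
x = 3 + 12 = 15 or x = 3 - 12 = -9

x = -9, x = 15


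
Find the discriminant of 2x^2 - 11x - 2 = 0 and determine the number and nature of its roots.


For ax^2 + bx + c = 0, discriminant D = b^2 - 4ac
Here a = 2, b = -11, c = -2
D = (-11)^2 - 4(2)(-2) = 121 + 16 = 137

D = 137 > 0 but not a perfect square
The equation has 2 distinct real irrational roots.

Discriminant = 137, 2 distinct real irrational roots


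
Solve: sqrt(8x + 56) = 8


Square both sides: 8x + 56 = 8^2 = 64
8x = 64 - 56 = 8
x = 1
Check: sqrt(8*1 + 56) = sqrt(64) = 8 ✓

x = 1


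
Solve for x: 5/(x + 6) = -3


Multiply both sides by (x + 6): 5 = -3(x + 6)
Distribute: 5 = -3x - 18
-3x = 5 + 18 = 23
x = -23/3

x = -23/3


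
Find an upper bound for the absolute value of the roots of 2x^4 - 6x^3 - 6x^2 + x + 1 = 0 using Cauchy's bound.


Cauchy's bound: all roots r satisfy |r| <= 1 + max(|a_i/a_n|) for i = 0,...,n-1
where a_n is the leading coefficient.

Coefficients: [2, -6, -6, 1, 1]
Leading coefficient a_n = 2
Ratios |a_i/a_n|: 3, 3, 1/2, 1/2
Maximum ratio: 3
Cauchy's bound: |r| <= 1 + 3 = 4

Upper bound = 4


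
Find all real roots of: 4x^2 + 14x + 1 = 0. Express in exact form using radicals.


Using the quadratic formula: x = (-b ± sqrt(b^2 - 4ac)) / (2a)
Here a = 4, b = 14, c = 1
Discriminant = b^2 - 4ac = 14^2 - 4(4)(1) = 196 - 16 = 180
Since discriminant = 180 > 0, there are two real roots.
x = (-14 ± 6*sqrt(5)) / 8
Simplifying: x = (-7 ± 3*sqrt(5)) / 4
Numerically: x ≈ -0.0729 or x ≈ -3.4271

x = (-7 + 3*sqrt(5)) / 4 or x = (-7 - 3*sqrt(5)) / 4


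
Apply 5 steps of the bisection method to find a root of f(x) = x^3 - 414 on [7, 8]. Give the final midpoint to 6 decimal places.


f(x) = x^3 - 414
f(7) = -71 < 0
f(8) = 98 > 0

Step 1: midpoint = (7.000000 + 8.000000)/2 = 7.500000
  f(7.500000) = 7.875000
  f(mid) > 0, so root is in [7.000000, 7.500000]

Step 2: midpoint = (7.000000 + 7.500000)/2 = 7.250000
  f(7.250000) = -32.921875
  f(mid) < 0, so root is in [7.250000, 7.500000]

Step 3: midpoint = (7.250000 + 7.500000)/2 = 7.375000
  f(7.375000) = -12.869141
  f(mid) < 0, so root is in [7.375000, 7.500000]

Step 4: midpoint = (7.375000 + 7.500000)/2 = 7.437500
  f(7.437500) = -2.584229
  f(mid) < 0, so root is in [7.437500, 7.500000]

Step 5: midpoint = (7.437500 + 7.500000)/2 = 7.468750
  f(7.468750) = 2.623505
  f(mid) > 0, so root is in [7.437500, 7.468750]

midpoint = 7.468750


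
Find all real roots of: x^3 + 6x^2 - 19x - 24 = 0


Let p(x) = x^3 + 6x^2 - 19x - 24. By the rational root theorem (leading coefficient 1), any rational root is an integer divisor of 24: try ±1, ±2, ... in turn.
Test x = 1: value = -36 ≠ 0.
Test x = -1: value = 0 ✓, so (x + 1) is a factor.
Synthetic division by (x + 1): bring down 1; 1(-1) + 6 = 5; 5(-1) - 19 = -24; (-24)(-1) - 24 = 0 → quotient x^2 + 5x - 24, remainder 0.
Solve the quadratic x^2 + 5x - 24 = 0: discriminant = 5^2 - 4(1)(-24) = 25 + 96 = 121.
sqrt(121) = 11, so x = (-5 ± 11)/2: x = 3 or x = -8.

x = -8, x = -1, x = 3


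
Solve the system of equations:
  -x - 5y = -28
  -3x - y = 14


Using Cramer's rule:
Determinant D = (-1)(-1) - (-3)(-5) = 1 - 15 = -14
Dx = (-28)(-1) - (14)(-5) = 28 + 70 = 98
Dy = (-1)(14) - (-3)(-28) = -14 - 84 = -98
x = Dx/D = 98/-14 = -7
y = Dy/D = -98/-14 = 7

x = -7, y = 7


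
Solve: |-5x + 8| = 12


An absolute value equation |expr| = 12 gives two cases:
Case 1: -5x + 8 = 12
  -5x = 4, so x = -4/5
Case 2: -5x + 8 = -12
  -5x = -20, so x = 4

x = -4/5, x = 4


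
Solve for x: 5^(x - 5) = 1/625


Express both sides with the same base.
1/625 = 5^(-4)
Since the bases match, equate exponents: x - 5 = -4
So x = -4 - (-5) = 1

x = 1


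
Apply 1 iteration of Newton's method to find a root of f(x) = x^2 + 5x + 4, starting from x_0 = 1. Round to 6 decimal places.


Newton's method: x_(n+1) = x_n - f(x_n)/f'(x_n)
f(x) = x^2 + 5x + 4
f'(x) = 2x + 5

Iteration 1:
  f(1.000000) = 10.000000
  f'(1.000000) = 7.000000
  x_1 = 1.000000 - (10.000000)/(7.000000) = -0.428571

x_1 = -0.428571


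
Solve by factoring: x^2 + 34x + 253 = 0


We need two numbers that multiply to 253 and add to 34.
Those numbers are 11 and 23 (since 11 * 23 = 253 and 11 + 23 = 34).
So x^2 + 34x + 253 = (x + 11)(x + 23) = 0
Setting each factor to zero: x = -11 or x = -23

x = -23, x = -11


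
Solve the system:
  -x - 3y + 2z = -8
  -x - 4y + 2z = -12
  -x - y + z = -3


Using Cramer's rule. Expand each determinant along the first row.
D  = (-1)*[(-4)*1 - 2*(-1)] - (-3)*[(-1)*1 - 2*(-1)] + 2*[(-1)*(-1) - (-4)*(-1)]
  = (-1)*(-2) - (-3)*(1) + 2*(-3) = -1
Dx = (-8)*[(-4)*1 - 2*(-1)] - (-3)*[(-12)*1 - 2*(-3)] + 2*[(-12)*(-1) - (-4)*(-3)]
  = (-8)*(-2) - (-3)*(-6) + 2*(0) = -2
Dy = (-1)*[(-12)*1 - 2*(-3)] - (-8)*[(-1)*1 - 2*(-1)] + 2*[(-1)*(-3) - (-12)*(-1)]
  = (-1)*(-6) - (-8)*(1) + 2*(-9) = -4
Dz = (-1)*[(-4)*(-3) - (-12)*(-1)] - (-3)*[(-1)*(-3) - (-12)*(-1)] + (-8)*[(-1)*(-1) - (-4)*(-1)]
  = (-1)*(0) - (-3)*(-9) + (-8)*(-3) = -3
x = Dx/D = -2/-1 = 2, y = Dy/D = -4/-1 = 4, z = Dz/D = -3/-1 = 3
Check eq1: (-1)(2) + (-3)(4) + (2)(3) = -8 = -8 ✓
Check eq2: (-1)(2) + (-4)(4) + (2)(3) = -12 = -12 ✓
Check eq3: (-1)(2) + (-1)(4) + (1)(3) = -3 = -3 ✓

x = 2, y = 4, z = 3


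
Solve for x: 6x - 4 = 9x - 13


Starting with: 6x - 4 = 9x - 13
Move all x terms to left: (6 - 9)x = -13 + 4
Simplify: -3x = -9
Divide both sides by -3: x = 3

x = 3


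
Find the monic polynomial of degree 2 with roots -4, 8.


A monic polynomial with roots -4, 8 is:
p(x) = (x + 4)(x - 8)
After multiplying by (x + 4): x + 4
After multiplying by (x - 8): x^2 - 4x - 32

x^2 - 4x - 32


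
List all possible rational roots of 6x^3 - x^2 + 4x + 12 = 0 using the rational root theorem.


Rational root theorem: possible roots are ±p/q where:
  p divides the constant term (12): p ∈ {1, 2, 3, 4, 6, 12}
  q divides the leading coefficient (6): q ∈ {1, 2, 3, 6}

All possible rational roots: -12, -6, -4, -3, -2, -3/2, -4/3, -1, -2/3, -1/2, -1/3, -1/6, 1/6, 1/3, 1/2, 2/3, 1, 4/3, 3/2, 2, 3, 4, 6, 12

-12, -6, -4, -3, -2, -3/2, -4/3, -1, -2/3, -1/2, -1/3, -1/6, 1/6, 1/3, 1/2, 2/3, 1, 4/3, 3/2, 2, 3, 4, 6, 12


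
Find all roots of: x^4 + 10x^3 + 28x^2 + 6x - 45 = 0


Let p(x) = x^4 + 10x^3 + 28x^2 + 6x - 45. By the rational root theorem (leading coefficient 1), any rational root is an integer divisor of 45: try ±1, ±2, ... in turn.
Test x = 1: value = 0 ✓, so (x - 1) is a factor.
Synthetic division by (x - 1): bring down 1; 1(1) + 10 = 11; 11(1) + 28 = 39; 39(1) + 6 = 45; 45(1) - 45 = 0 → quotient x^3 + 11x^2 + 39x + 45, remainder 0.
Continue with the quotient x^3 + 11x^2 + 39x + 45 (candidates must divide 45; re-test x = 1 first in case it repeats).
Test x = 1: value = 96 ≠ 0.
Test x = -1: value = 16 ≠ 0.
Test x = 3: value = 288 ≠ 0.
Test x = -3: value = 0 ✓, so (x + 3) is a factor.
Synthetic division by (x + 3): bring down 1; 1(-3) + 11 = 8; 8(-3) + 39 = 15; 15(-3) + 45 = 0 → quotient x^2 + 8x + 15, remainder 0.
Solve the quadratic x^2 + 8x + 15 = 0: discriminant = 8^2 - 4(1)(15) = 64 - 60 = 4.
sqrt(4) = 2, so x = (-8 ± 2)/2: x = -3 or x = -5.
Collecting all roots found:

x = -5, x = -3 (multiplicity 2), x = 1


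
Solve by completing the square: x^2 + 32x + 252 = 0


Start: x^2 + 32x + 252 = 0
Move constant: x^2 + 32x = -252
Half of 32 is 16, squared is 256
Add 256 to both sides: x^2 + 32x + 256 = 4
(x + 16)^2 = 4
x + 16 = ±2
x = -16 + 2 = -14 or x = -16 - 2 = -18

x = -18, x = -14


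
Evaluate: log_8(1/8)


We need the exponent such that 8^? = 1/8
8^(-1) = 1/8^1 = 1/8
Therefore log_8(1/8) = -1

-1


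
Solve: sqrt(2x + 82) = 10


Square both sides: 2x + 82 = 10^2 = 100
2x = 100 - 82 = 18
x = 9
Check: sqrt(2*9 + 82) = sqrt(100) = 10 ✓

x = 9


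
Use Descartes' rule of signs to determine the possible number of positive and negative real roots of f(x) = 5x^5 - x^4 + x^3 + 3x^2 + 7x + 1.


Descartes' rule of signs:

For positive roots, count sign changes in f(x) = 5x^5 - x^4 + x^3 + 3x^2 + 7x + 1:
Signs of coefficients: +, -, +, +, +, +
Number of sign changes: 2
Possible positive real roots: 2, 0

For negative roots, examine f(-x) = -5x^5 - x^4 - x^3 + 3x^2 - 7x + 1:
Signs of coefficients: -, -, -, +, -, +
Number of sign changes: 3
Possible negative real roots: 3, 1

Positive roots: 2 or 0; Negative roots: 3 or 1


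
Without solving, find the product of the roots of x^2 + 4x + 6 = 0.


By Vieta's formulas for ax^2 + bx + c = 0:
  Sum of roots = -b/a
  Product of roots = c/a

Here a = 1, b = 4, c = 6
Sum = -(4)/1 = -4
Product = 6/1 = 6

Product = 6


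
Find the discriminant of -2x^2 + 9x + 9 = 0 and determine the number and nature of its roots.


For ax^2 + bx + c = 0, discriminant D = b^2 - 4ac
Here a = -2, b = 9, c = 9
D = (9)^2 - 4(-2)(9) = 81 + 72 = 153

D = 153 > 0 but not a perfect square
The equation has 2 distinct real irrational roots.

Discriminant = 153, 2 distinct real irrational roots


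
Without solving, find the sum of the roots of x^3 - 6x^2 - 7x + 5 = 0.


By Vieta's formulas for x^3 + bx^2 + cx + d = 0:
  r1 + r2 + r3 = -b/a = 6
  r1*r2 + r1*r3 + r2*r3 = c/a = -7
  r1*r2*r3 = -d/a = -5


Sum = 6


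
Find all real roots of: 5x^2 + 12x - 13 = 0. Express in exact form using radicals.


Using the quadratic formula: x = (-b ± sqrt(b^2 - 4ac)) / (2a)
Here a = 5, b = 12, c = -13
Discriminant = b^2 - 4ac = 12^2 - 4(5)(-13) = 144 + 260 = 404
Since discriminant = 404 > 0, there are two real roots.
x = (-12 ± 2*sqrt(101)) / 10
Simplifying: x = (-6 ± sqrt(101)) / 5
Numerically: x ≈ 0.8100 or x ≈ -3.2100

x = (-6 + sqrt(101)) / 5 or x = (-6 - sqrt(101)) / 5


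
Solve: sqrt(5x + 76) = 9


Square both sides: 5x + 76 = 9^2 = 81
5x = 81 - 76 = 5
x = 1
Check: sqrt(5*1 + 76) = sqrt(81) = 9 ✓

x = 1


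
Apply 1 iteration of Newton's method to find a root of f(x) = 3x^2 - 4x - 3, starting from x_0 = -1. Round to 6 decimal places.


Newton's method: x_(n+1) = x_n - f(x_n)/f'(x_n)
f(x) = 3x^2 - 4x - 3
f'(x) = 6x - 4

Iteration 1:
  f(-1.000000) = 4.000000
  f'(-1.000000) = -10.000000
  x_1 = -1.000000 - (4.000000)/(-10.000000) = -0.600000

x_1 = -0.600000


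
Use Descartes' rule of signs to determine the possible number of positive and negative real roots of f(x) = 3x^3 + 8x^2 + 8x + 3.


Descartes' rule of signs:

For positive roots, count sign changes in f(x) = 3x^3 + 8x^2 + 8x + 3:
Signs of coefficients: +, +, +, +
Number of sign changes: 0
Possible positive real roots: 0

For negative roots, examine f(-x) = -3x^3 + 8x^2 - 8x + 3:
Signs of coefficients: -, +, -, +
Number of sign changes: 3
Possible negative real roots: 3, 1

Positive roots: 0; Negative roots: 3 or 1


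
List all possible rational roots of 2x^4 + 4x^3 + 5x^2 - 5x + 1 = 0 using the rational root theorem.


Rational root theorem: possible roots are ±p/q where:
  p divides the constant term (1): p ∈ {1}
  q divides the leading coefficient (2): q ∈ {1, 2}

All possible rational roots: -1, -1/2, 1/2, 1

-1, -1/2, 1/2, 1


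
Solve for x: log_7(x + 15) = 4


Convert to exponential form: x + 15 = 7^4 = 2401
x = 2401 - 15 = 2386
Check: log_7(2386 + 15) = log_7(2401) = log_7(2401) = 4 ✓

x = 2386


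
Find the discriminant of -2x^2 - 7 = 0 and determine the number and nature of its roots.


For ax^2 + bx + c = 0, discriminant D = b^2 - 4ac
Here a = -2, b = 0, c = -7
D = (0)^2 - 4(-2)(-7) = 0 - 56 = -56

D = -56 < 0
The equation has no real roots (2 complex conjugate roots).

Discriminant = -56, no real roots (2 complex conjugate roots)


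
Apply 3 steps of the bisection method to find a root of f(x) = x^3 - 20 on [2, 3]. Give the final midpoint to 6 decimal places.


f(x) = x^3 - 20
f(2) = -12 < 0
f(3) = 7 > 0

Step 1: midpoint = (2.000000 + 3.000000)/2 = 2.500000
  f(2.500000) = -4.375000
  f(mid) < 0, so root is in [2.500000, 3.000000]

Step 2: midpoint = (2.500000 + 3.000000)/2 = 2.750000
  f(2.750000) = 0.796875
  f(mid) > 0, so root is in [2.500000, 2.750000]

Step 3: midpoint = (2.500000 + 2.750000)/2 = 2.625000
  f(2.625000) = -1.912109
  f(mid) < 0, so root is in [2.625000, 2.750000]

midpoint = 2.625000


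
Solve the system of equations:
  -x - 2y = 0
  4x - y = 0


Using Cramer's rule:
Determinant D = (-1)(-1) - (4)(-2) = 1 + 8 = 9
Dx = (0)(-1) - (0)(-2) = 0 - 0 = 0
Dy = (-1)(0) - (4)(0) = 0 - 0 = 0
x = Dx/D = 0/9 = 0
y = Dy/D = 0/9 = 0

x = 0, y = 0


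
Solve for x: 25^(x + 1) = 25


Express both sides with the same base.
25 = 25^1
Since the bases match, equate exponents: x + 1 = 1
So x = 1 - (1) = 0

x = 0


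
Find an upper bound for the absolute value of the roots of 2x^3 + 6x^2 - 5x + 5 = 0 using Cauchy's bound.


Cauchy's bound: all roots r satisfy |r| <= 1 + max(|a_i/a_n|) for i = 0,...,n-1
where a_n is the leading coefficient.

Coefficients: [2, 6, -5, 5]
Leading coefficient a_n = 2
Ratios |a_i/a_n|: 3, 5/2, 5/2
Maximum ratio: 3
Cauchy's bound: |r| <= 1 + 3 = 4

Upper bound = 4


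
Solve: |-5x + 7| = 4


An absolute value equation |expr| = 4 gives two cases:
Case 1: -5x + 7 = 4
  -5x = -3, so x = 3/5
Case 2: -5x + 7 = -4
  -5x = -11, so x = 11/5

x = 3/5, x = 11/5


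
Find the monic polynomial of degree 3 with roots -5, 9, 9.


A monic polynomial with roots -5, 9, 9 is:
p(x) = (x + 5)(x - 9)(x - 9)
After multiplying by (x + 5): x + 5
After multiplying by (x - 9): x^2 - 4x - 45
After multiplying by (x - 9): x^3 - 13x^2 - 9x + 405

x^3 - 13x^2 - 9x + 405


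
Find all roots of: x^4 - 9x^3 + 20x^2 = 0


The lowest-degree term is x^2, so x = 0 is a root with multiplicity 2. Factor out x^2:
  x^2 - 9x + 20 = 0
Solve the quadratic x^2 - 9x + 20 = 0: discriminant = (-9)^2 - 4(1)(20) = 81 - 80 = 1.
sqrt(1) = 1, so x = (9 ± 1)/2: x = 5 or x = 4.
Collecting all roots found:

x = 0 (multiplicity 2), x = 4, x = 5


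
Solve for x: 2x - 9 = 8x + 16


Starting with: 2x - 9 = 8x + 16
Move all x terms to left: (2 - 8)x = 16 + 9
Simplify: -6x = 25
Divide both sides by -6: x = -25/6

x = -25/6


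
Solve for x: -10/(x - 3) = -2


Multiply both sides by (x - 3): -10 = -2(x - 3)
Distribute: -10 = -2x + 6
-2x = -10 - 6 = -16
x = 8

x = 8


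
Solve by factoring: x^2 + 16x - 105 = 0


We need two numbers that multiply to -105 and add to 16.
Those numbers are 21 and -5 (since 21 * (-5) = -105 and 21 + (-5) = 16).
So x^2 + 16x - 105 = (x + 21)(x - 5) = 0
Setting each factor to zero: x = -21 or x = 5

x = -21, x = 5


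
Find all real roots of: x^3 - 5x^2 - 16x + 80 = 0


Let p(x) = x^3 - 5x^2 - 16x + 80. By the rational root theorem (leading coefficient 1), any rational root is an integer divisor of 80: try ±1, ±2, ... in turn.
Test x = 1: value = 60 ≠ 0.
Test x = -1: value = 90 ≠ 0.
Test x = 2: value = 36 ≠ 0.
Test x = -2: value = 84 ≠ 0.
Test x = 4: value = 0 ✓, so (x - 4) is a factor.
Synthetic division by (x - 4): bring down 1; 1(4) - 5 = -1; (-1)(4) - 16 = -20; (-20)(4) + 80 = 0 → quotient x^2 - x - 20, remainder 0.
Solve the quadratic x^2 - x - 20 = 0: discriminant = (-1)^2 - 4(1)(-20) = 1 + 80 = 81.
sqrt(81) = 9, so x = (1 ± 9)/2: x = 5 or x = -4.

x = -4, x = 4, x = 5


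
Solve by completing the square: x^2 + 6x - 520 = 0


Start: x^2 + 6x - 520 = 0
Move constant: x^2 + 6x = 520
Half of 6 is 3, squared is 9
Add 9 to both sides: x^2 + 6x + 9 = 529
(x + 3)^2 = 529
x + 3 = ±23
x = -3 + 23 = 20 or x = -3 - 23 = -26

x = -26, x = 20


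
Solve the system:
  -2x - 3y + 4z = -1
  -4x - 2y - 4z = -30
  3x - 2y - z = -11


Using Cramer's rule. Expand each determinant along the first row.
D  = (-2)*[(-2)*(-1) - (-4)*(-2)] - (-3)*[(-4)*(-1) - (-4)*3] + 4*[(-4)*(-2) - (-2)*3]
  = (-2)*(-6) - (-3)*(16) + 4*(14) = 116
Dx = (-1)*[(-2)*(-1) - (-4)*(-2)] - (-3)*[(-30)*(-1) - (-4)*(-11)] + 4*[(-30)*(-2) - (-2)*(-11)]
  = (-1)*(-6) - (-3)*(-14) + 4*(38) = 116
Dy = (-2)*[(-30)*(-1) - (-4)*(-11)] - (-1)*[(-4)*(-1) - (-4)*3] + 4*[(-4)*(-11) - (-30)*3]
  = (-2)*(-14) - (-1)*(16) + 4*(134) = 580
Dz = (-2)*[(-2)*(-11) - (-30)*(-2)] - (-3)*[(-4)*(-11) - (-30)*3] + (-1)*[(-4)*(-2) - (-2)*3]
  = (-2)*(-38) - (-3)*(134) + (-1)*(14) = 464
x = Dx/D = 116/116 = 1, y = Dy/D = 580/116 = 5, z = Dz/D = 464/116 = 4
Check eq1: (-2)(1) + (-3)(5) + (4)(4) = -1 = -1 ✓
Check eq2: (-4)(1) + (-2)(5) + (-4)(4) = -30 = -30 ✓
Check eq3: (3)(1) + (-2)(5) + (-1)(4) = -11 = -11 ✓

x = 1, y = 5, z = 4


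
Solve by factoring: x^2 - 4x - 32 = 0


We need two numbers that multiply to -32 and add to -4.
Those numbers are -8 and 4 (since (-8) * 4 = -32 and (-8) + 4 = -4).
So x^2 - 4x - 32 = (x - 8)(x + 4) = 0
Setting each factor to zero: x = 8 or x = -4

x = -4, x = 8


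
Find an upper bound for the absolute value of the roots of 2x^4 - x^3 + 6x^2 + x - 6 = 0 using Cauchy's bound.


Cauchy's bound: all roots r satisfy |r| <= 1 + max(|a_i/a_n|) for i = 0,...,n-1
where a_n is the leading coefficient.

Coefficients: [2, -1, 6, 1, -6]
Leading coefficient a_n = 2
Ratios |a_i/a_n|: 1/2, 3, 1/2, 3
Maximum ratio: 3
Cauchy's bound: |r| <= 1 + 3 = 4

Upper bound = 4


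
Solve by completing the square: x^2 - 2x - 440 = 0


Start: x^2 - 2x - 440 = 0
Move constant: x^2 - 2x = 440
Half of -2 is -1, squared is 1
Add 1 to both sides: x^2 - 2x + 1 = 441
(x - 1)^2 = 441
x - 1 = ±21
x = 1 + 21 = 22 or x = 1 - 21 = -20

x = -20, x = 22


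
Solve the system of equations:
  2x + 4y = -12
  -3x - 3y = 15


Using Cramer's rule:
Determinant D = (2)(-3) - (-3)(4) = -6 + 12 = 6
Dx = (-12)(-3) - (15)(4) = 36 - 60 = -24
Dy = (2)(15) - (-3)(-12) = 30 - 36 = -6
x = Dx/D = -24/6 = -4
y = Dy/D = -6/6 = -1

x = -4, y = -1


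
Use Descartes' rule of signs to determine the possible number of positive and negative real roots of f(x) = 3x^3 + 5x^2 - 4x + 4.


Descartes' rule of signs:

For positive roots, count sign changes in f(x) = 3x^3 + 5x^2 - 4x + 4:
Signs of coefficients: +, +, -, +
Number of sign changes: 2
Possible positive real roots: 2, 0

For negative roots, examine f(-x) = -3x^3 + 5x^2 + 4x + 4:
Signs of coefficients: -, +, +, +
Number of sign changes: 1
Possible negative real roots: 1

Positive roots: 2 or 0; Negative roots: 1


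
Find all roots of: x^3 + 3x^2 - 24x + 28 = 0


Let p(x) = x^3 + 3x^2 - 24x + 28. By the rational root theorem (leading coefficient 1), any rational root is an integer divisor of 28: try ±1, ±2, ... in turn.
Test x = 1: value = 8 ≠ 0.
Test x = -1: value = 54 ≠ 0.
Test x = 2: value = 0 ✓, so (x - 2) is a factor.
Synthetic division by (x - 2): bring down 1; 1(2) + 3 = 5; 5(2) - 24 = -14; (-14)(2) + 28 = 0 → quotient x^2 + 5x - 14, remainder 0.
Solve the quadratic x^2 + 5x - 14 = 0: discriminant = 5^2 - 4(1)(-14) = 25 + 56 = 81.
sqrt(81) = 9, so x = (-5 ± 9)/2: x = 2 or x = -7.
Collecting all roots found:

x = -7, x = 2 (multiplicity 2)


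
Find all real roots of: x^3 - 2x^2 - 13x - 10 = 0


Let p(x) = x^3 - 2x^2 - 13x - 10. By the rational root theorem (leading coefficient 1), any rational root is an integer divisor of 10: try ±1, ±2, ... in turn.
Test x = 1: value = -24 ≠ 0.
Test x = -1: value = 0 ✓, so (x + 1) is a factor.
Synthetic division by (x + 1): bring down 1; 1(-1) - 2 = -3; (-3)(-1) - 13 = -10; (-10)(-1) - 10 = 0 → quotient x^2 - 3x - 10, remainder 0.
Solve the quadratic x^2 - 3x - 10 = 0: discriminant = (-3)^2 - 4(1)(-10) = 9 + 40 = 49.
sqrt(49) = 7, so x = (3 ± 7)/2: x = 5 or x = -2.

x = -2, x = -1, x = 5


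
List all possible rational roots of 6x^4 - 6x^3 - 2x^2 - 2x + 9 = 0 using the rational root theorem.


Rational root theorem: possible roots are ±p/q where:
  p divides the constant term (9): p ∈ {1, 3, 9}
  q divides the leading coefficient (6): q ∈ {1, 2, 3, 6}

All possible rational roots: -9, -9/2, -3, -3/2, -1, -1/2, -1/3, -1/6, 1/6, 1/3, 1/2, 1, 3/2, 3, 9/2, 9

-9, -9/2, -3, -3/2, -1, -1/2, -1/3, -1/6, 1/6, 1/3, 1/2, 1, 3/2, 3, 9/2, 9


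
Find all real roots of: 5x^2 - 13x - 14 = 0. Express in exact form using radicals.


Using the quadratic formula: x = (-b ± sqrt(b^2 - 4ac)) / (2a)
Here a = 5, b = -13, c = -14
Discriminant = b^2 - 4ac = (-13)^2 - 4(5)(-14) = 169 + 280 = 449
Since discriminant = 449 > 0, there are two real roots.
x = (13 ± sqrt(449)) / 10
Numerically: x ≈ 3.4190 or x ≈ -0.8190

x = (13 + sqrt(449)) / 10 or x = (13 - sqrt(449)) / 10


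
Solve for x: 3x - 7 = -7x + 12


Starting with: 3x - 7 = -7x + 12
Move all x terms to left: (3 + 7)x = 12 + 7
Simplify: 10x = 19
Divide both sides by 10: x = 19/10

x = 19/10


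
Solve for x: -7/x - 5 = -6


Subtract -5 from both sides: -7/x = -1
Multiply both sides by x: -7 = -1 * x
Divide by -1: x = 7

x = 7


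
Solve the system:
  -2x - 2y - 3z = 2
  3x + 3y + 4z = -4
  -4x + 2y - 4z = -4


Using Cramer's rule. Expand each determinant along the first row.
D  = (-2)*[3*(-4) - 4*2] - (-2)*[3*(-4) - 4*(-4)] + (-3)*[3*2 - 3*(-4)]
  = (-2)*(-20) - (-2)*(4) + (-3)*(18) = -6
Dx = 2*[3*(-4) - 4*2] - (-2)*[(-4)*(-4) - 4*(-4)] + (-3)*[(-4)*2 - 3*(-4)]
  = 2*(-20) - (-2)*(32) + (-3)*(4) = 12
Dy = (-2)*[(-4)*(-4) - 4*(-4)] - 2*[3*(-4) - 4*(-4)] + (-3)*[3*(-4) - (-4)*(-4)]
  = (-2)*(32) - 2*(4) + (-3)*(-28) = 12
Dz = (-2)*[3*(-4) - (-4)*2] - (-2)*[3*(-4) - (-4)*(-4)] + 2*[3*2 - 3*(-4)]
  = (-2)*(-4) - (-2)*(-28) + 2*(18) = -12
x = Dx/D = 12/-6 = -2, y = Dy/D = 12/-6 = -2, z = Dz/D = -12/-6 = 2
Check eq1: (-2)(-2) + (-2)(-2) + (-3)(2) = 2 = 2 ✓
Check eq2: (3)(-2) + (3)(-2) + (4)(2) = -4 = -4 ✓
Check eq3: (-4)(-2) + (2)(-2) + (-4)(2) = -4 = -4 ✓

x = -2, y = -2, z = 2


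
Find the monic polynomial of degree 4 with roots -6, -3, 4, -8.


A monic polynomial with roots -6, -3, 4, -8 is:
p(x) = (x + 6)(x + 3)(x - 4)(x + 8)
After multiplying by (x + 6): x + 6
After multiplying by (x + 3): x^2 + 9x + 18
After multiplying by (x - 4): x^3 + 5x^2 - 18x - 72
After multiplying by (x + 8): x^4 + 13x^3 + 22x^2 - 216x - 576

x^4 + 13x^3 + 22x^2 - 216x - 576


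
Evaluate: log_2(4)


We need the exponent such that 2^? = 4
2^2 = 4
Therefore log_2(4) = 2

2


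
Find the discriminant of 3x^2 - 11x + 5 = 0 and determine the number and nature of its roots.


For ax^2 + bx + c = 0, discriminant D = b^2 - 4ac
Here a = 3, b = -11, c = 5
D = (-11)^2 - 4(3)(5) = 121 - 60 = 61

D = 61 > 0 but not a perfect square
The equation has 2 distinct real irrational roots.

Discriminant = 61, 2 distinct real irrational roots


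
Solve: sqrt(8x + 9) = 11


Square both sides: 8x + 9 = 11^2 = 121
8x = 121 - 9 = 112
x = 14
Check: sqrt(8*14 + 9) = sqrt(121) = 11 ✓

x = 14


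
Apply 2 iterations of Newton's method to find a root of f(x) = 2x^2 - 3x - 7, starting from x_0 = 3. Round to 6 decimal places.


Newton's method: x_(n+1) = x_n - f(x_n)/f'(x_n)
f(x) = 2x^2 - 3x - 7
f'(x) = 4x - 3

Iteration 1:
  f(3.000000) = 2.000000
  f'(3.000000) = 9.000000
  x_1 = 3.000000 - (2.000000)/(9.000000) = 2.777778

Iteration 2:
  f(2.777778) = 0.098765
  f'(2.777778) = 8.111111
  x_2 = 2.777778 - (0.098765)/(8.111111) = 2.765601

x_2 = 2.765601


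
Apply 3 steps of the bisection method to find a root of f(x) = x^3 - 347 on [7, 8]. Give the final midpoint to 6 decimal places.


f(x) = x^3 - 347
f(7) = -4 < 0
f(8) = 165 > 0

Step 1: midpoint = (7.000000 + 8.000000)/2 = 7.500000
  f(7.500000) = 74.875000
  f(mid) > 0, so root is in [7.000000, 7.500000]

Step 2: midpoint = (7.000000 + 7.500000)/2 = 7.250000
  f(7.250000) = 34.078125
  f(mid) > 0, so root is in [7.000000, 7.250000]

Step 3: midpoint = (7.000000 + 7.250000)/2 = 7.125000
  f(7.125000) = 14.705078
  f(mid) > 0, so root is in [7.000000, 7.125000]

midpoint = 7.125000


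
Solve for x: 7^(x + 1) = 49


Express both sides with the same base.
49 = 7^2
Since the bases match, equate exponents: x + 1 = 2
So x = 2 - (1) = 1

x = 1


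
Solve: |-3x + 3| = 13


An absolute value equation |expr| = 13 gives two cases:
Case 1: -3x + 3 = 13
  -3x = 10, so x = -10/3
Case 2: -3x + 3 = -13
  -3x = -16, so x = 16/3

x = -10/3, x = 16/3


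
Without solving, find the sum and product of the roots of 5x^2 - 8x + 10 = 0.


By Vieta's formulas for ax^2 + bx + c = 0:
  Sum of roots = -b/a
  Product of roots = c/a

Here a = 5, b = -8, c = 10
Sum = -(-8)/5 = 8/5
Product = 10/5 = 2

Sum = 8/5, Product = 2


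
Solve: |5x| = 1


An absolute value equation |expr| = 1 gives two cases:
Case 1: 5x = 1
  5x = 1, so x = 1/5
Case 2: 5x = -1
  5x = -1, so x = -1/5

x = -1/5, x = 1/5


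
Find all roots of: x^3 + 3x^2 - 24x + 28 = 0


Let p(x) = x^3 + 3x^2 - 24x + 28. By the rational root theorem (leading coefficient 1), any rational root is an integer divisor of 28: try ±1, ±2, ... in turn.
Test x = 1: value = 8 ≠ 0.
Test x = -1: value = 54 ≠ 0.
Test x = 2: value = 0 ✓, so (x - 2) is a factor.
Synthetic division by (x - 2): bring down 1; 1(2) + 3 = 5; 5(2) - 24 = -14; (-14)(2) + 28 = 0 → quotient x^2 + 5x - 14, remainder 0.
Solve the quadratic x^2 + 5x - 14 = 0: discriminant = 5^2 - 4(1)(-14) = 25 + 56 = 81.
sqrt(81) = 9, so x = (-5 ± 9)/2: x = 2 or x = -7.
Collecting all roots found:

x = -7, x = 2 (multiplicity 2)


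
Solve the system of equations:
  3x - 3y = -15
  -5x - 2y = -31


Using Cramer's rule:
Determinant D = (3)(-2) - (-5)(-3) = -6 - 15 = -21
Dx = (-15)(-2) - (-31)(-3) = 30 - 93 = -63
Dy = (3)(-31) - (-5)(-15) = -93 - 75 = -168
x = Dx/D = -63/-21 = 3
y = Dy/D = -168/-21 = 8

x = 3, y = 8


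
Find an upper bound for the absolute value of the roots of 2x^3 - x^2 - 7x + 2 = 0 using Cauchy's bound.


Cauchy's bound: all roots r satisfy |r| <= 1 + max(|a_i/a_n|) for i = 0,...,n-1
where a_n is the leading coefficient.

Coefficients: [2, -1, -7, 2]
Leading coefficient a_n = 2
Ratios |a_i/a_n|: 1/2, 7/2, 1
Maximum ratio: 7/2
Cauchy's bound: |r| <= 1 + 7/2 = 9/2

Upper bound = 9/2


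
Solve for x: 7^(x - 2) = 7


Express both sides with the same base.
7 = 7^1
Since the bases match, equate exponents: x - 2 = 1
So x = 1 - (-2) = 3

x = 3


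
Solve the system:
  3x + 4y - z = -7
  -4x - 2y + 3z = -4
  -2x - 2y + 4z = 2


Using Cramer's rule. Expand each determinant along the first row.
D  = 3*[(-2)*4 - 3*(-2)] - 4*[(-4)*4 - 3*(-2)] + (-1)*[(-4)*(-2) - (-2)*(-2)]
  = 3*(-2) - 4*(-10) + (-1)*(4) = 30
Dx = (-7)*[(-2)*4 - 3*(-2)] - 4*[(-4)*4 - 3*2] + (-1)*[(-4)*(-2) - (-2)*2]
  = (-7)*(-2) - 4*(-22) + (-1)*(12) = 90
Dy = 3*[(-4)*4 - 3*2] - (-7)*[(-4)*4 - 3*(-2)] + (-1)*[(-4)*2 - (-4)*(-2)]
  = 3*(-22) - (-7)*(-10) + (-1)*(-16) = -120
Dz = 3*[(-2)*2 - (-4)*(-2)] - 4*[(-4)*2 - (-4)*(-2)] + (-7)*[(-4)*(-2) - (-2)*(-2)]
  = 3*(-12) - 4*(-16) + (-7)*(4) = 0
x = Dx/D = 90/30 = 3, y = Dy/D = -120/30 = -4, z = Dz/D = 0/30 = 0
Check eq1: (3)(3) + (4)(-4) + (-1)(0) = -7 = -7 ✓
Check eq2: (-4)(3) + (-2)(-4) + (3)(0) = -4 = -4 ✓
Check eq3: (-2)(3) + (-2)(-4) + (4)(0) = 2 = 2 ✓

x = 3, y = -4, z = 0
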